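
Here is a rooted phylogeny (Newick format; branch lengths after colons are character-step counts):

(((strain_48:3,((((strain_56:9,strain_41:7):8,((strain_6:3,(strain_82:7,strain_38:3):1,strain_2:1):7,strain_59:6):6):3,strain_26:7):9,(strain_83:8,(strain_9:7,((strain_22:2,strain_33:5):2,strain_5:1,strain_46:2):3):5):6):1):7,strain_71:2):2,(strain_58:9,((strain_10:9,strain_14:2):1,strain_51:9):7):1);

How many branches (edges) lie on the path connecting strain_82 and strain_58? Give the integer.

The MRCA of strain_82 and strain_58 is the root of the tree.
From strain_82 up to that node: 9 branches. From strain_58 up to the same node: 2 branches. Total: 9 + 2 = 11.

11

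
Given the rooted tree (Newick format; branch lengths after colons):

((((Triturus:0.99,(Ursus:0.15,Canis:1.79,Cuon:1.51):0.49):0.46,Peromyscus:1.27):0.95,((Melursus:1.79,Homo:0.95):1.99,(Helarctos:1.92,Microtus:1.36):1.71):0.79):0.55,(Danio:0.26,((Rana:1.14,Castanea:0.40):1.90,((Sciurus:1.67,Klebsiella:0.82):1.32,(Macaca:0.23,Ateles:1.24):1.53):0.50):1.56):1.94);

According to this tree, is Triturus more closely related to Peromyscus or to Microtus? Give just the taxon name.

The MRCA of Triturus and Peromyscus subtends ((Triturus,(Ursus,Canis,Cuon)),Peromyscus) (5 taxa).
The MRCA of Triturus and Microtus subtends (((Triturus,(Ursus,Canis,Cuon)),Peromyscus),((Melursus,Homo),(Helarctos,Microtus))) (9 taxa).
The first is nested inside the second, so Triturus shares a more recent common ancestor with Peromyscus.

Peromyscus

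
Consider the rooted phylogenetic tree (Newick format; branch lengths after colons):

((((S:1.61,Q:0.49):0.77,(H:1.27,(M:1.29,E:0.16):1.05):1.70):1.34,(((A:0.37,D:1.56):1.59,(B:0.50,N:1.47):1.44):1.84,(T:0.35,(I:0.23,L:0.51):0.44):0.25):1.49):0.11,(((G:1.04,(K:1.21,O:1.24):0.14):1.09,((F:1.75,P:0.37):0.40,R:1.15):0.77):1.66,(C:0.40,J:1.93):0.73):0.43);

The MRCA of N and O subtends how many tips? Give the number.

The MRCA of N and O is the root, so the clade is the entire tree.
That clade contains 20 terminal taxa: A, B, C, D, E, F, G, H, I, J, K, L, M, N, O, P, Q, R, S, T.

20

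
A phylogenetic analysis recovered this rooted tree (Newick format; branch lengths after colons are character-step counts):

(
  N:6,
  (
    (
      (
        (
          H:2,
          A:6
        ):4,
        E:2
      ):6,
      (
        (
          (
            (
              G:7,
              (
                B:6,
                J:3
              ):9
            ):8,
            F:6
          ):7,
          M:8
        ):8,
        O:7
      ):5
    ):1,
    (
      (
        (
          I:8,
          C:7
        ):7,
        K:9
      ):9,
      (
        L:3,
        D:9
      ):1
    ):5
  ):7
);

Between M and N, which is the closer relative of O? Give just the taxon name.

M

The MRCA of O and M subtends ((((G,(B,J)),F),M),O) (6 taxa).
The MRCA of O and N is the root, subtending the entire tree (15 taxa).
The first is nested inside the second, so O shares a more recent common ancestor with M.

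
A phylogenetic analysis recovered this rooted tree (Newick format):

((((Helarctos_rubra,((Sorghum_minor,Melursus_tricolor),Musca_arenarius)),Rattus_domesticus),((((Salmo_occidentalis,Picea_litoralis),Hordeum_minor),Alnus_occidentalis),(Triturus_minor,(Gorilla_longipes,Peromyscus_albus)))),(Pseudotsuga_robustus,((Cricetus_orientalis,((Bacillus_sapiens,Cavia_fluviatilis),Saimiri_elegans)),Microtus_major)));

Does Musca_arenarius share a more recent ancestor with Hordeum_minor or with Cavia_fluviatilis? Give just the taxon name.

The MRCA of Musca_arenarius and Hordeum_minor subtends (((Helarctos_rubra,((Sorghum_minor,Melursus_tricolor),Musca_arenarius)),Rattus_domesticus),((((Salmo_occidentalis,Picea_litoralis),Hordeum_minor),Alnus_occidentalis),(Triturus_minor,(Gorilla_longipes,Peromyscus_albus)))) (12 taxa).
The MRCA of Musca_arenarius and Cavia_fluviatilis is the root, subtending the entire tree (18 taxa).
The first is nested inside the second, so Musca_arenarius shares a more recent common ancestor with Hordeum_minor.

Hordeum_minor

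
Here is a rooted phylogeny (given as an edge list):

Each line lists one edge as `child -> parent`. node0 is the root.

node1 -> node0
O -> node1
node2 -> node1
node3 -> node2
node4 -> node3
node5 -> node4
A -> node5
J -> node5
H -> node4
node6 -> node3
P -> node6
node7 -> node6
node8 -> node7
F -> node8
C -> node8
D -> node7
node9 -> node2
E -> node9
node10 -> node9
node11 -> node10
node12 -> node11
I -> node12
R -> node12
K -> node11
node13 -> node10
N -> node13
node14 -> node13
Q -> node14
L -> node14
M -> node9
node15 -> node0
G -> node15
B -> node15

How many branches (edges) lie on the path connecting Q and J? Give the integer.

The MRCA of Q and J is the node subtending ((((A,J),H),(P,((F,C),D))),(E,(((I,R),K),(N,(Q,L))),M)).
From Q up to that node: 5 branches. From J up to the same node: 4 branches. Total: 5 + 4 = 9.

9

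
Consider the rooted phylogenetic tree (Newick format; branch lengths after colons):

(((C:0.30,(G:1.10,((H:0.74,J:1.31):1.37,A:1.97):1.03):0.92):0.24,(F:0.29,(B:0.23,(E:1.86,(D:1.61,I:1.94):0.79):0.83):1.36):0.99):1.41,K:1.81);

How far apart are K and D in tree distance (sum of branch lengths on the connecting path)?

8.80

The path runs K → … → MRCA → … → D; the MRCA is the root of the tree.
Branch lengths along that path: 1.81 + 1.41 + 0.99 + 1.36 + 0.83 + 0.79 + 1.61 = 8.80.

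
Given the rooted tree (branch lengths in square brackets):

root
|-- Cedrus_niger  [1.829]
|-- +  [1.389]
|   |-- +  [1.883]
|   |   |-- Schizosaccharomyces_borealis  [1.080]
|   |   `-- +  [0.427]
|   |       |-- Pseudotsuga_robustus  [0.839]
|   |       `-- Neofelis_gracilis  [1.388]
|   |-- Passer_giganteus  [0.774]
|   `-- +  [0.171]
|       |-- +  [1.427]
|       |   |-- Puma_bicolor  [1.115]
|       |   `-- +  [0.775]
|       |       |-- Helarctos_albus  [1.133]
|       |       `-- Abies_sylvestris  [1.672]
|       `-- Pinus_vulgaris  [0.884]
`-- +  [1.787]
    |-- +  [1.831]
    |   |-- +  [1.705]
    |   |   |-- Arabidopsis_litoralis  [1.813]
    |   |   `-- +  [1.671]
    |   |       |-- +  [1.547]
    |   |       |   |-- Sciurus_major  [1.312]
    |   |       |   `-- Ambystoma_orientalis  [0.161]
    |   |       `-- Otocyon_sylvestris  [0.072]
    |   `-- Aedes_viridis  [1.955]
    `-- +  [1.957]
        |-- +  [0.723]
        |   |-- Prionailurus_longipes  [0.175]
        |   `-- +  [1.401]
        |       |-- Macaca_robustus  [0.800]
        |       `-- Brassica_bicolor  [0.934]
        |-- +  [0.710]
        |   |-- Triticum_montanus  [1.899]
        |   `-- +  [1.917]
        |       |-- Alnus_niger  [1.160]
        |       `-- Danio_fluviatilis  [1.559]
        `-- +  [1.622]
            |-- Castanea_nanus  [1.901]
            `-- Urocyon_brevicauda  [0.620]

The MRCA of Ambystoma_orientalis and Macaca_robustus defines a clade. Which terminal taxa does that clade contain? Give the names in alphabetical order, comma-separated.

Aedes_viridis, Alnus_niger, Ambystoma_orientalis, Arabidopsis_litoralis, Brassica_bicolor, Castanea_nanus, Danio_fluviatilis, Macaca_robustus, Otocyon_sylvestris, Prionailurus_longipes, Sciurus_major, Triticum_montanus, Urocyon_brevicauda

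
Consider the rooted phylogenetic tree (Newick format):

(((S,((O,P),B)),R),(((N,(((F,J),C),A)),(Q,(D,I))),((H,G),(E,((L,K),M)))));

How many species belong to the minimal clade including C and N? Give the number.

5

The MRCA of C and N is the node subtending (N,(((F,J),C),A)).
That clade contains 5 terminal taxa: A, C, F, J, N.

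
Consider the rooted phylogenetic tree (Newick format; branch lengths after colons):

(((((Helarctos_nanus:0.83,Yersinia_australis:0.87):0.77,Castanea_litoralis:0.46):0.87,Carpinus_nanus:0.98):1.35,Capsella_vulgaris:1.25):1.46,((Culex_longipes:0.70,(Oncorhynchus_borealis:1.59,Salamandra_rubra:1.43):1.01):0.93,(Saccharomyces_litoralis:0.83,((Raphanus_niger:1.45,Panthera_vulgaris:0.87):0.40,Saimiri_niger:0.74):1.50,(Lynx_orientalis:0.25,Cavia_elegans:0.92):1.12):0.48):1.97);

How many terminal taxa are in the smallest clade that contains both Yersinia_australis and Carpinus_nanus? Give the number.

The MRCA of Yersinia_australis and Carpinus_nanus is the node subtending (((Helarctos_nanus,Yersinia_australis),Castanea_litoralis),Carpinus_nanus).
That clade contains 4 terminal taxa: Carpinus_nanus, Castanea_litoralis, Helarctos_nanus, Yersinia_australis.

4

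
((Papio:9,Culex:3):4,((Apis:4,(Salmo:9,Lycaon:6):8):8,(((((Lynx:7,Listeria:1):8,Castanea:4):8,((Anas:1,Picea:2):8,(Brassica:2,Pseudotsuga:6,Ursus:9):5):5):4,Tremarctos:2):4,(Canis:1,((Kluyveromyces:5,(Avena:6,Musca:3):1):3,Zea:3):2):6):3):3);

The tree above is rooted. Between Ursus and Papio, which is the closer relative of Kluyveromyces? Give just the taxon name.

Ursus

The MRCA of Kluyveromyces and Ursus subtends (((((Lynx,Listeria),Castanea),((Anas,Picea),(Brassica,Pseudotsuga,Ursus))),Tremarctos),(Canis,((Kluyveromyces,(Avena,Musca)),Zea))) (14 taxa).
The MRCA of Kluyveromyces and Papio is the root, subtending the entire tree (19 taxa).
The first is nested inside the second, so Kluyveromyces shares a more recent common ancestor with Ursus.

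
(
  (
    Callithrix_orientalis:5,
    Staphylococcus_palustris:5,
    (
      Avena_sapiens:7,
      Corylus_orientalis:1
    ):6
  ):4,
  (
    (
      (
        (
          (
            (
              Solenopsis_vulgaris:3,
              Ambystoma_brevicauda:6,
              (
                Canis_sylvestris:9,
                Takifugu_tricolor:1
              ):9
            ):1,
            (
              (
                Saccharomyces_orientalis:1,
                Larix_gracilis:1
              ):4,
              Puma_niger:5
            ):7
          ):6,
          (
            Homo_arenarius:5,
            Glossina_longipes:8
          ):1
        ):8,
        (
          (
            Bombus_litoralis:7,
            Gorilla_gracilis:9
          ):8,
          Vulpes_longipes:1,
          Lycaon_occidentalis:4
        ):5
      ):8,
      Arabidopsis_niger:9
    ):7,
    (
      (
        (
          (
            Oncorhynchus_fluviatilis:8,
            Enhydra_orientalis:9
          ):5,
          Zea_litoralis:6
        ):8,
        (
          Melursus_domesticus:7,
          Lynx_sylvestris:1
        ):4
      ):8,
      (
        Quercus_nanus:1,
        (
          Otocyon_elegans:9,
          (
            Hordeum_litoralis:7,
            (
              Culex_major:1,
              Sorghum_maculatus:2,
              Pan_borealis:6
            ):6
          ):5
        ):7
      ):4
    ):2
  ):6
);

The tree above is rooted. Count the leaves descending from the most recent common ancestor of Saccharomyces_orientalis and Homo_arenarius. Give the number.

The MRCA of Saccharomyces_orientalis and Homo_arenarius is the node subtending (((Solenopsis_vulgaris,Ambystoma_brevicauda,(Canis_sylvestris,Takifugu_tricolor)),((Saccharomyces_orientalis,Larix_gracilis),Puma_niger)),(Homo_arenarius,Glossina_longipes)).
That clade contains 9 terminal taxa: Ambystoma_brevicauda, Canis_sylvestris, Glossina_longipes, Homo_arenarius, Larix_gracilis, Puma_niger, Saccharomyces_orientalis, Solenopsis_vulgaris, Takifugu_tricolor.

9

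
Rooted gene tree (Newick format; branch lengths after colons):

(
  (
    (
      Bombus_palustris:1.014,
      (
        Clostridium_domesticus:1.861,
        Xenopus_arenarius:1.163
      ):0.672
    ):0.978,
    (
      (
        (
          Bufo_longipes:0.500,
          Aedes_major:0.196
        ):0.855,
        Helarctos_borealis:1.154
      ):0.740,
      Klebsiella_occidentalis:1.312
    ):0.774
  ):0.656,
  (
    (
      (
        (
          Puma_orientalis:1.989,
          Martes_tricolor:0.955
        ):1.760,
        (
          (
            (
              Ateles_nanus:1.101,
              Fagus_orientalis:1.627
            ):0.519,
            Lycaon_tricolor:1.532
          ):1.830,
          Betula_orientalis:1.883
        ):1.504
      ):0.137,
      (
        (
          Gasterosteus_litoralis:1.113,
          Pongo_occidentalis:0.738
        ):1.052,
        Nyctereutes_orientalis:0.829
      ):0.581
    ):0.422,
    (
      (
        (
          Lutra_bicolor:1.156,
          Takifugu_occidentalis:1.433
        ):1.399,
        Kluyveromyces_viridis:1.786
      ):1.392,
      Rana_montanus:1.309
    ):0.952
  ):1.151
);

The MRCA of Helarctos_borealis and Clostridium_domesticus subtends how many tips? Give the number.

7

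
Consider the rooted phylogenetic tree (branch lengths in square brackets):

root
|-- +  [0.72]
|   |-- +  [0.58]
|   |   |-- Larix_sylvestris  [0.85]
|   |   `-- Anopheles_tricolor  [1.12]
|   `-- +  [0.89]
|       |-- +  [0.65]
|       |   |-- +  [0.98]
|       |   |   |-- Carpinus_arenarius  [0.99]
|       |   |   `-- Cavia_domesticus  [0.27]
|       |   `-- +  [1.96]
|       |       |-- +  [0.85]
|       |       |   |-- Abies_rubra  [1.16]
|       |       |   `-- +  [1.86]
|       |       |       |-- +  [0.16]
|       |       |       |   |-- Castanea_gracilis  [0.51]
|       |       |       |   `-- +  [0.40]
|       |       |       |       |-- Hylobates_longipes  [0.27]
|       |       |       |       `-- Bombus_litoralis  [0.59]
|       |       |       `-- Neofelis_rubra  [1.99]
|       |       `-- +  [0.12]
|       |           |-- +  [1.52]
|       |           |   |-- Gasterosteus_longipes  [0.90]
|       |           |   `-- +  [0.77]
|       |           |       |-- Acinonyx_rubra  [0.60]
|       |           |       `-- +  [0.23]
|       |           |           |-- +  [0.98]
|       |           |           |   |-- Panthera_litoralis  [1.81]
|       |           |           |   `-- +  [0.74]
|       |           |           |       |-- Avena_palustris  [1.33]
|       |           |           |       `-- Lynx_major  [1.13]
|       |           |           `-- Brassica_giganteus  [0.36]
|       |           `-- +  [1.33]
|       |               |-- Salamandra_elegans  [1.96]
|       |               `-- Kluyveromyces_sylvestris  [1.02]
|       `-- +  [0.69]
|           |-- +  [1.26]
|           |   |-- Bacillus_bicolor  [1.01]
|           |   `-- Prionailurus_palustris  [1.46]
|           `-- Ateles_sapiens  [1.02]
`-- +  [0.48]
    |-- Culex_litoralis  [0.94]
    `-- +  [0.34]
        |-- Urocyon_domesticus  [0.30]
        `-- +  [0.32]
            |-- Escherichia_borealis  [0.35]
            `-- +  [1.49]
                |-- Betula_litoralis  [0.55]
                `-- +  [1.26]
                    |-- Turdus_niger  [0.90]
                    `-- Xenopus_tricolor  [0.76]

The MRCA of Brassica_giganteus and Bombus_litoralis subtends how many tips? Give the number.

The MRCA of Brassica_giganteus and Bombus_litoralis is the node subtending ((Abies_rubra,((Castanea_gracilis,(Hylobates_longipes,Bombus_litoralis)),Neofelis_rubra)),((Gasterosteus_longipes,(Acinonyx_rubra,((Panthera_litoralis,(Avena_palustris,Lynx_major)),Brassica_giganteus))),(Salamandra_elegans,Kluyveromyces_sylvestris))).
That clade contains 13 terminal taxa: Abies_rubra, Acinonyx_rubra, Avena_palustris, Bombus_litoralis, Brassica_giganteus, Castanea_gracilis, Gasterosteus_longipes, Hylobates_longipes, Kluyveromyces_sylvestris, Lynx_major, Neofelis_rubra, Panthera_litoralis, Salamandra_elegans.

13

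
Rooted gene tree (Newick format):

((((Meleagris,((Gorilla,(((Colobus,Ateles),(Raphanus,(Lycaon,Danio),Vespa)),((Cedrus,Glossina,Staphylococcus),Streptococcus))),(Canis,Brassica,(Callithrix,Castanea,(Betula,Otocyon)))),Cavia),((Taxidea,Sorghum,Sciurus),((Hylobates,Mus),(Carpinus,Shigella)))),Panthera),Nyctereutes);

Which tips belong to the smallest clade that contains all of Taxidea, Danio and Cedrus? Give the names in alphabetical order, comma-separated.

Tracing Taxidea: it sits inside (Taxidea,Sorghum,Sciurus).
Tracing Danio: it sits inside (Lycaon,Danio).
Tracing Cedrus: it sits inside (Cedrus,Glossina,Staphylococcus).
The smallest clade enclosing all 3 is ((Meleagris,((Gorilla,(((Colobus,Ateles),(Raphanus,(Lycaon,Danio),Vespa)),((Cedrus,Glossina,Staphylococcus),Streptococcus))),(Canis,Brassica,(Callithrix,Castanea,(Betula,Otocyon)))),Cavia),((Taxidea,Sorghum,Sciurus),((Hylobates,Mus),(Carpinus,Shigella)))); the answer is its 26 terminal taxa in alphabetical order.

Ateles, Betula, Brassica, Callithrix, Canis, Carpinus, Castanea, Cavia, Cedrus, Colobus, Danio, Glossina, Gorilla, Hylobates, Lycaon, Meleagris, Mus, Otocyon, Raphanus, Sciurus, Shigella, Sorghum, Staphylococcus, Streptococcus, Taxidea, Vespa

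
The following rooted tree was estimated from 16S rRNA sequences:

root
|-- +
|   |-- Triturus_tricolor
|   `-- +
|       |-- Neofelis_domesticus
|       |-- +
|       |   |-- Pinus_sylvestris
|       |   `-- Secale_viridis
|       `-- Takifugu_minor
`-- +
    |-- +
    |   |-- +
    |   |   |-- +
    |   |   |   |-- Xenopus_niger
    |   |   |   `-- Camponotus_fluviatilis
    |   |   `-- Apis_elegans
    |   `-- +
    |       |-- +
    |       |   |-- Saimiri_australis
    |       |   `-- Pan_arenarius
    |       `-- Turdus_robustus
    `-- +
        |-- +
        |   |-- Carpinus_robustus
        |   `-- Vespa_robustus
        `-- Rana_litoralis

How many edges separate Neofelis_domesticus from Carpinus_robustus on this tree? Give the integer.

7

The MRCA of Neofelis_domesticus and Carpinus_robustus is the root of the tree.
From Neofelis_domesticus up to that node: 3 branches. From Carpinus_robustus up to the same node: 4 branches. Total: 3 + 4 = 7.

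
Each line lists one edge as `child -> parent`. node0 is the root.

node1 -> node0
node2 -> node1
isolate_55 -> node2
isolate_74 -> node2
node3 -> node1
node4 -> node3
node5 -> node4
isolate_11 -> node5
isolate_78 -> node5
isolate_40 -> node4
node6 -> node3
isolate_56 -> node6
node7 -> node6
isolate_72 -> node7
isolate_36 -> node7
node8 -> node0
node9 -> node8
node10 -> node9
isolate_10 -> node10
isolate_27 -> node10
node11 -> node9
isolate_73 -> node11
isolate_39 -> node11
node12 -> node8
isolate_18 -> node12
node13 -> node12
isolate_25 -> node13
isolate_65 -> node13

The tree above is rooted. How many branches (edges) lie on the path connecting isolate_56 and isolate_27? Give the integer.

The MRCA of isolate_56 and isolate_27 is the root of the tree.
From isolate_56 up to that node: 4 branches. From isolate_27 up to the same node: 4 branches. Total: 4 + 4 = 8.

8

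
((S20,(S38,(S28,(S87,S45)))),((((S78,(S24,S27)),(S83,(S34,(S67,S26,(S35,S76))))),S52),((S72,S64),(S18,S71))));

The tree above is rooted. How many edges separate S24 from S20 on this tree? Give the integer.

The MRCA of S24 and S20 is the root of the tree.
From S24 up to that node: 6 branches. From S20 up to the same node: 2 branches. Total: 6 + 2 = 8.

8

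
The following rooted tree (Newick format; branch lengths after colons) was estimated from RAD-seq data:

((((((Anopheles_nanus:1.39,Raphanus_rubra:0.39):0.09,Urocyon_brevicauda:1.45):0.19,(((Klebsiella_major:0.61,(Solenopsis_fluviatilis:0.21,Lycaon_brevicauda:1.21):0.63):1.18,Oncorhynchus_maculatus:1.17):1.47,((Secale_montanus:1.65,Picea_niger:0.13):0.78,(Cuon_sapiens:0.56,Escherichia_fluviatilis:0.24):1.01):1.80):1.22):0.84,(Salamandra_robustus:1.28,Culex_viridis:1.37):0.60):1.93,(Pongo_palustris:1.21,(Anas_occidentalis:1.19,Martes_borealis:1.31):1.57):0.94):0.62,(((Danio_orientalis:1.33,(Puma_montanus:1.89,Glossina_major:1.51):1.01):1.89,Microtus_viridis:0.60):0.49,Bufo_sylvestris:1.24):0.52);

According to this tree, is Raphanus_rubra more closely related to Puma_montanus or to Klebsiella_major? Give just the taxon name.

Klebsiella_major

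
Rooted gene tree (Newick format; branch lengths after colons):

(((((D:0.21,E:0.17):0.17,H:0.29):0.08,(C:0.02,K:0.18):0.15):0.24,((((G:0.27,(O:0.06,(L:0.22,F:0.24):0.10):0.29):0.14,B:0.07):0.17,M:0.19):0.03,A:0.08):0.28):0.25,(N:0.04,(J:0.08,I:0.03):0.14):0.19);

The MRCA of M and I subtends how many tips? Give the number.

The MRCA of M and I is the root, so the clade is the entire tree.
That clade contains 15 terminal taxa: A, B, C, D, E, F, G, H, I, J, K, L, M, N, O.

15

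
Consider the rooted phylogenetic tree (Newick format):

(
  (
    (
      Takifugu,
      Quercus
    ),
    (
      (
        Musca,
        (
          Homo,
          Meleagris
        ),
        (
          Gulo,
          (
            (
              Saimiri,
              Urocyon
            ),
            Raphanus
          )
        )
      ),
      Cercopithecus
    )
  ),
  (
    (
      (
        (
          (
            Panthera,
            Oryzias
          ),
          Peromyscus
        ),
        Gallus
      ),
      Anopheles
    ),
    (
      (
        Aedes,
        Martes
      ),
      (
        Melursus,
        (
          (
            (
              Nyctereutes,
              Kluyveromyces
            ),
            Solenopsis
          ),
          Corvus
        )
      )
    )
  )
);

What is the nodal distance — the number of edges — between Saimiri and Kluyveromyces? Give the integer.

14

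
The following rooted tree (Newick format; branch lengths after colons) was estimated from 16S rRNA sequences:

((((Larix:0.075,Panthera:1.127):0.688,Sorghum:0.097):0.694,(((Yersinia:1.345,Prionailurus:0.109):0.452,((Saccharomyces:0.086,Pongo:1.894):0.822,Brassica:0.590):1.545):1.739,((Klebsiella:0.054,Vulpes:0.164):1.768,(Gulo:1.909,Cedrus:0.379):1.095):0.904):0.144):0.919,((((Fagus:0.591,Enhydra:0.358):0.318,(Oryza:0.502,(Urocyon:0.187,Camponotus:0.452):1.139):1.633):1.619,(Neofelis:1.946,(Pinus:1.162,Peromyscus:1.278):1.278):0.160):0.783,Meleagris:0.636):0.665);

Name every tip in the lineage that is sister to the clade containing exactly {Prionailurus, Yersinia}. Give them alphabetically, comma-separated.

Brassica, Pongo, Saccharomyces

The clade containing exactly {Prionailurus, Yersinia} attaches to the tree at the node subtending ((Yersinia,Prionailurus),((Saccharomyces,Pongo),Brassica)).
The other lineage descending from that same node — the sister group — is ((Saccharomyces,Pongo),Brassica); its 3 tips in alphabetical order are the answer.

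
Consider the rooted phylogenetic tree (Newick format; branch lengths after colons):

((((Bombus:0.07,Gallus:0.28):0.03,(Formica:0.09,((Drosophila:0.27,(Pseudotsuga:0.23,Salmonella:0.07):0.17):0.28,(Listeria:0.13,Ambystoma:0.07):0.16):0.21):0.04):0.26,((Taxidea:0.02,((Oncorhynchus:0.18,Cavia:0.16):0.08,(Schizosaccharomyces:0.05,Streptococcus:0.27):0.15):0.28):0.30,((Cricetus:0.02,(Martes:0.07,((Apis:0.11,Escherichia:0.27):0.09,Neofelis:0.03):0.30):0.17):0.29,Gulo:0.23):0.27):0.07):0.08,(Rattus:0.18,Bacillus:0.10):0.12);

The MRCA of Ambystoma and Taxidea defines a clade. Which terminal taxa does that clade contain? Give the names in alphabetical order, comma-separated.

Tracing Ambystoma: it sits inside (Listeria,Ambystoma).
Tracing Taxidea: it sits inside (Taxidea,((Oncorhynchus,Cavia),(Schizosaccharomyces,Streptococcus))).
The smallest clade enclosing both is (((Bombus,Gallus),(Formica,((Drosophila,(Pseudotsuga,Salmonella)),(Listeria,Ambystoma)))),((Taxidea,((Oncorhynchus,Cavia),(Schizosaccharomyces,Streptococcus))),((Cricetus,(Martes,((Apis,Escherichia),Neofelis))),Gulo))); the answer is its 19 terminal taxa in alphabetical order.

Ambystoma, Apis, Bombus, Cavia, Cricetus, Drosophila, Escherichia, Formica, Gallus, Gulo, Listeria, Martes, Neofelis, Oncorhynchus, Pseudotsuga, Salmonella, Schizosaccharomyces, Streptococcus, Taxidea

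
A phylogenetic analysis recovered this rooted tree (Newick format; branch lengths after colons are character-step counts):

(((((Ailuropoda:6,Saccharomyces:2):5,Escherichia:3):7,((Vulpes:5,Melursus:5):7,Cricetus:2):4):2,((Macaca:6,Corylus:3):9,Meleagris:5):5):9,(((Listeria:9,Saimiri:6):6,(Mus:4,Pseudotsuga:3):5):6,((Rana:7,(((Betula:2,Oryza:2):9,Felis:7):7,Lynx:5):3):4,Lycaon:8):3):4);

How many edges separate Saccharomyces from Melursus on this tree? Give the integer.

6

The MRCA of Saccharomyces and Melursus is the node subtending (((Ailuropoda,Saccharomyces),Escherichia),((Vulpes,Melursus),Cricetus)).
From Saccharomyces up to that node: 3 branches. From Melursus up to the same node: 3 branches. Total: 3 + 3 = 6.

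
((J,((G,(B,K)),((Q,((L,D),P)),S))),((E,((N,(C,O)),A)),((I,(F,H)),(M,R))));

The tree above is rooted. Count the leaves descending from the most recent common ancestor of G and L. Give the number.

8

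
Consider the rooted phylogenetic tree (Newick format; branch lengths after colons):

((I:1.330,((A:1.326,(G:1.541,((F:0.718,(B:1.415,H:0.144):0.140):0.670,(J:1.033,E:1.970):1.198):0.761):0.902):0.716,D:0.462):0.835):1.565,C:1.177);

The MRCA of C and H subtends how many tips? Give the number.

The MRCA of C and H is the root, so the clade is the entire tree.
That clade contains 10 terminal taxa: A, B, C, D, E, F, G, H, I, J.

10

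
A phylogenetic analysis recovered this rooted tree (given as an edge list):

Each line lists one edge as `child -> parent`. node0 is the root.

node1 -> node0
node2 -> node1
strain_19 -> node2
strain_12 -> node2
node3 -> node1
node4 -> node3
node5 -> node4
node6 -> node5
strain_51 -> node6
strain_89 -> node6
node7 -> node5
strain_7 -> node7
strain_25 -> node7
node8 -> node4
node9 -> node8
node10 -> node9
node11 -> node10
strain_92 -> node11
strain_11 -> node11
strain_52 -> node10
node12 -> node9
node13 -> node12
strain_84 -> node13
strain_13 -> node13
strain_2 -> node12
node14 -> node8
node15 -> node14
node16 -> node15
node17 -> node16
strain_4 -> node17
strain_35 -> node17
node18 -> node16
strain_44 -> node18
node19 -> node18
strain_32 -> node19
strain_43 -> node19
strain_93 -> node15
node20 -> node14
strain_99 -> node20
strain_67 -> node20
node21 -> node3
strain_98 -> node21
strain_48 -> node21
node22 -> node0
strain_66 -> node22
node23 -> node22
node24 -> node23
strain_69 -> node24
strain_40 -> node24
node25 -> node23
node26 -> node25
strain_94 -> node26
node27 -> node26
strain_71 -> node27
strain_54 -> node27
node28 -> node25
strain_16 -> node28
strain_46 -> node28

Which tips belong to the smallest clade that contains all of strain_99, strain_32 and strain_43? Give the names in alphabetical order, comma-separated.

strain_32, strain_35, strain_4, strain_43, strain_44, strain_67, strain_93, strain_99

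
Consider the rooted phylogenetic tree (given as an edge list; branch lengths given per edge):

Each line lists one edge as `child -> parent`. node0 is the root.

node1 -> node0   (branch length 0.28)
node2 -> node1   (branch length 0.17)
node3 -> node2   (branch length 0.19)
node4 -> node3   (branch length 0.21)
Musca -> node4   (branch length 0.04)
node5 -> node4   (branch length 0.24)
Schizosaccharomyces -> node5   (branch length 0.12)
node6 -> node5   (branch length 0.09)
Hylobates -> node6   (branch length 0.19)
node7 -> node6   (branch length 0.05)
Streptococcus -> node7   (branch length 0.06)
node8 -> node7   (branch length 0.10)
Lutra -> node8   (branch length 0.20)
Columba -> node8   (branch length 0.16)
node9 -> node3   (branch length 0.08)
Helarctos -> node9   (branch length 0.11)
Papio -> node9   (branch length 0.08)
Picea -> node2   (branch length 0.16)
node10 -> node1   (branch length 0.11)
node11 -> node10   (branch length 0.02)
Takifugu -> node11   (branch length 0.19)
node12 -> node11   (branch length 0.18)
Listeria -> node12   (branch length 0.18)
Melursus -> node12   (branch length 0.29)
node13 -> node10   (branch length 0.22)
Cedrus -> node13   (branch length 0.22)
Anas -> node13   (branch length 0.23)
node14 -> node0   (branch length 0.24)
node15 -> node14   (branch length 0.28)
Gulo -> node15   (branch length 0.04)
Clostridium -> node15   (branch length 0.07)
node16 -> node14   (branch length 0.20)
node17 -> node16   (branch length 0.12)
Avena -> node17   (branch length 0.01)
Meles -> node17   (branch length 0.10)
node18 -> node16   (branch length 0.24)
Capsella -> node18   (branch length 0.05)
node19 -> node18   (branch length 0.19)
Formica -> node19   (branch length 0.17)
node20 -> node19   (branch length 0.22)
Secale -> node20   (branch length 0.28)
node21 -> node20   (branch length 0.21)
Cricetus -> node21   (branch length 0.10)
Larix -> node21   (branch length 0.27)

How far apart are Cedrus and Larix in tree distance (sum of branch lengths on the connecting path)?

2.40

The path runs Cedrus → … → MRCA → … → Larix; the MRCA is the root of the tree.
Branch lengths along that path: 0.22 + 0.22 + 0.11 + 0.28 + 0.24 + 0.20 + 0.24 + 0.19 + 0.22 + 0.21 + 0.27 = 2.40.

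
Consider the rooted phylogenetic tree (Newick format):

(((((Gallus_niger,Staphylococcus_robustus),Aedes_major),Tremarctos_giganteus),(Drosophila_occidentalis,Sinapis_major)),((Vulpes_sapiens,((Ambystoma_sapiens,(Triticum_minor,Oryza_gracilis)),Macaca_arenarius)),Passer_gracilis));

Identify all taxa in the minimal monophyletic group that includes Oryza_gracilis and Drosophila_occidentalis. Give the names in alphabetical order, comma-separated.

Tracing Oryza_gracilis: it sits inside (Triticum_minor,Oryza_gracilis).
Tracing Drosophila_occidentalis: it sits inside (Drosophila_occidentalis,Sinapis_major).
The smallest clade enclosing both is the whole tree (their MRCA is the root), so the answer is all 12 tips in alphabetical order.

Aedes_major, Ambystoma_sapiens, Drosophila_occidentalis, Gallus_niger, Macaca_arenarius, Oryza_gracilis, Passer_gracilis, Sinapis_major, Staphylococcus_robustus, Tremarctos_giganteus, Triticum_minor, Vulpes_sapiens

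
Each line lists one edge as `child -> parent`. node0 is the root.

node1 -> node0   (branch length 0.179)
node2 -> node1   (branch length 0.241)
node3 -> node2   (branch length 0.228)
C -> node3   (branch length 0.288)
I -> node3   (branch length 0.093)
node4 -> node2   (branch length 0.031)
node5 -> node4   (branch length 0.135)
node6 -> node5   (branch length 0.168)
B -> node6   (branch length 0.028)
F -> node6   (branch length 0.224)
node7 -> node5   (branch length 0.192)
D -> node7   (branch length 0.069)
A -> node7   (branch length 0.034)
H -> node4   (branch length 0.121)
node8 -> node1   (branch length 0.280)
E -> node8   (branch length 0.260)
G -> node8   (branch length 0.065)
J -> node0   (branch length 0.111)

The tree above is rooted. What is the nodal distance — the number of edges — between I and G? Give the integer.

5

The MRCA of I and G is the node subtending (((C,I),(((B,F),(D,A)),H)),(E,G)).
From I up to that node: 3 branches. From G up to the same node: 2 branches. Total: 3 + 2 = 5.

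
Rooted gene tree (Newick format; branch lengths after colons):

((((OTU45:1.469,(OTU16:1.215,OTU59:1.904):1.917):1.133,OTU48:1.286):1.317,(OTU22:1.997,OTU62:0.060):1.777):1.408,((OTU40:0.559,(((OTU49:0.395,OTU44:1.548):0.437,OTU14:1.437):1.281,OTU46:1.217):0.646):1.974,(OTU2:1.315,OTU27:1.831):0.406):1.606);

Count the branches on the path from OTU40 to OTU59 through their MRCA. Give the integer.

The MRCA of OTU40 and OTU59 is the root of the tree.
From OTU40 up to that node: 3 branches. From OTU59 up to the same node: 5 branches. Total: 3 + 5 = 8.

8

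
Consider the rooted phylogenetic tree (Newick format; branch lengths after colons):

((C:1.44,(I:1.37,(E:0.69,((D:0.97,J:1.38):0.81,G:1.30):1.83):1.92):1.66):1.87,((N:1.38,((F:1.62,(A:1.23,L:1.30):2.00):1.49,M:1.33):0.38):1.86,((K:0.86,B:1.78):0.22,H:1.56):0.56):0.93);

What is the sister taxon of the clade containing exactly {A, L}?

The clade containing exactly {A, L} attaches to the tree at the node subtending (F,(A,L)).
The other lineage descending from that same node — the sister group — is the single tip F.

F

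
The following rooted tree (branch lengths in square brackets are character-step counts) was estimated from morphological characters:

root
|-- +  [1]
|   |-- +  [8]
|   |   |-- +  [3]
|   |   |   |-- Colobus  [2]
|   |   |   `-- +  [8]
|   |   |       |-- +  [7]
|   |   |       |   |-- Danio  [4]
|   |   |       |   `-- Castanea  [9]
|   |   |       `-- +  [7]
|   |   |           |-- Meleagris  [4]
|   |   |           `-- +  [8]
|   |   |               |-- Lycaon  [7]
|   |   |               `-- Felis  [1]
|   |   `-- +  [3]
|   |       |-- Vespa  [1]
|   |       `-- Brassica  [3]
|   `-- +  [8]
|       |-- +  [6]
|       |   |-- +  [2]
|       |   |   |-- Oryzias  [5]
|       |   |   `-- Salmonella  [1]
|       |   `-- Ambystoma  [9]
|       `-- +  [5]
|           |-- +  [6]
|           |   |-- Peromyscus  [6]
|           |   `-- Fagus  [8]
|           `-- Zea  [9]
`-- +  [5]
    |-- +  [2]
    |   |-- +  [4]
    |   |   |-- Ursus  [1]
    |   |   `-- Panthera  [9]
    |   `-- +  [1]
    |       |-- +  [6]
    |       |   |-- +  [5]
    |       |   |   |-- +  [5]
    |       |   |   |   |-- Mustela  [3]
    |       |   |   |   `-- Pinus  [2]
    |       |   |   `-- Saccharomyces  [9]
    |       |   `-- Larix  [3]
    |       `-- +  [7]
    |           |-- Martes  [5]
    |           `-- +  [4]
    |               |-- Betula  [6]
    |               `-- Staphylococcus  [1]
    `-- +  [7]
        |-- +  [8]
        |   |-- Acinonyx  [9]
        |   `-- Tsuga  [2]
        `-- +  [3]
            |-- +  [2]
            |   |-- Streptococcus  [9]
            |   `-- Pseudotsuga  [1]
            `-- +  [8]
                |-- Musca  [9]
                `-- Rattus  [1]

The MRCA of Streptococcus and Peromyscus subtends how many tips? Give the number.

29

The MRCA of Streptococcus and Peromyscus is the root, so the clade is the entire tree.
That clade contains 29 terminal taxa: Acinonyx, Ambystoma, Betula, Brassica, Castanea, Colobus, Danio, Fagus, Felis, Larix, Lycaon, Martes, Meleagris, Musca, Mustela, Oryzias, Panthera, Peromyscus, Pinus, Pseudotsuga, Rattus, Saccharomyces, Salmonella, Staphylococcus, Streptococcus, Tsuga, Ursus, Vespa, Zea.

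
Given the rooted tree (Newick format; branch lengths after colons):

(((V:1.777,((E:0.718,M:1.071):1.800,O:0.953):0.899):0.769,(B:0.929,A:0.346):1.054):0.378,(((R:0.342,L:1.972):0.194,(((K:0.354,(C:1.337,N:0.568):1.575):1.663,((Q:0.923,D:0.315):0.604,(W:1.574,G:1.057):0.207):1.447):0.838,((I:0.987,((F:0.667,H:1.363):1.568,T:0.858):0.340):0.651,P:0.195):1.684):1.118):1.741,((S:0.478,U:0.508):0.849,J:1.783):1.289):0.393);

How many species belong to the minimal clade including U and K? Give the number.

The MRCA of U and K is the node subtending (((R,L),(((K,(C,N)),((Q,D),(W,G))),((I,((F,H),T)),P))),((S,U),J)).
That clade contains 17 terminal taxa: C, D, F, G, H, I, J, K, L, N, P, Q, R, S, T, U, W.

17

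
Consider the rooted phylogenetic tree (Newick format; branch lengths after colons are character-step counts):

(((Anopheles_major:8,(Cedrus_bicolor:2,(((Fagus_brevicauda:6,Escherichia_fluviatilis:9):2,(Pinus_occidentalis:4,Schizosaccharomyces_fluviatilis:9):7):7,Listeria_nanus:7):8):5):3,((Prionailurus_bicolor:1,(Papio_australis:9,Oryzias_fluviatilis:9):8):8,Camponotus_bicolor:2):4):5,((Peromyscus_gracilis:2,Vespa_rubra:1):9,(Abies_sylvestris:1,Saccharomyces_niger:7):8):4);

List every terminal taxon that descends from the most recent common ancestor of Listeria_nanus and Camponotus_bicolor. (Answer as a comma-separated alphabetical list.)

Anopheles_major, Camponotus_bicolor, Cedrus_bicolor, Escherichia_fluviatilis, Fagus_brevicauda, Listeria_nanus, Oryzias_fluviatilis, Papio_australis, Pinus_occidentalis, Prionailurus_bicolor, Schizosaccharomyces_fluviatilis

Tracing Listeria_nanus: it sits inside (((Fagus_brevicauda,Escherichia_fluviatilis),(Pinus_occidentalis,Schizosaccharomyces_fluviatilis)),Listeria_nanus).
Tracing Camponotus_bicolor: it sits inside ((Prionailurus_bicolor,(Papio_australis,Oryzias_fluviatilis)),Camponotus_bicolor).
The smallest clade enclosing both is ((Anopheles_major,(Cedrus_bicolor,(((Fagus_brevicauda,Escherichia_fluviatilis),(Pinus_occidentalis,Schizosaccharomyces_fluviatilis)),Listeria_nanus))),((Prionailurus_bicolor,(Papio_australis,Oryzias_fluviatilis)),Camponotus_bicolor)); the answer is its 11 terminal taxa in alphabetical order.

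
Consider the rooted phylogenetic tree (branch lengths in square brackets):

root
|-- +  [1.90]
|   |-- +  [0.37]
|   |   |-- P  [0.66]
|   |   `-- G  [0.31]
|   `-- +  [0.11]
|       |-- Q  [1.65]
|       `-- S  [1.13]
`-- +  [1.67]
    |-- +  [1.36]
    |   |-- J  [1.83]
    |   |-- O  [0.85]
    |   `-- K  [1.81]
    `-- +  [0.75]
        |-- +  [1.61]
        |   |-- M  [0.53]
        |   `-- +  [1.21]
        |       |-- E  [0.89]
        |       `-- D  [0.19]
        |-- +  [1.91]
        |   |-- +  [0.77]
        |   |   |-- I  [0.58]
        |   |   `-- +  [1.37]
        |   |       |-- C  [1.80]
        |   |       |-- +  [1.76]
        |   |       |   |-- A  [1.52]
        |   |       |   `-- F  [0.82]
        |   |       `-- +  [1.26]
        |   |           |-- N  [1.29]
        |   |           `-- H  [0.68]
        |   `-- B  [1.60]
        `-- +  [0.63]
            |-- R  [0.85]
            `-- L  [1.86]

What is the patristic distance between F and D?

The path runs F → … → MRCA → … → D; the MRCA is the node subtending ((M,(E,D)),((I,(C,(A,F),(N,H))),B),(R,L)).
Branch lengths along that path: 0.82 + 1.76 + 1.37 + 0.77 + 1.91 + 1.61 + 1.21 + 0.19 = 9.64.

9.64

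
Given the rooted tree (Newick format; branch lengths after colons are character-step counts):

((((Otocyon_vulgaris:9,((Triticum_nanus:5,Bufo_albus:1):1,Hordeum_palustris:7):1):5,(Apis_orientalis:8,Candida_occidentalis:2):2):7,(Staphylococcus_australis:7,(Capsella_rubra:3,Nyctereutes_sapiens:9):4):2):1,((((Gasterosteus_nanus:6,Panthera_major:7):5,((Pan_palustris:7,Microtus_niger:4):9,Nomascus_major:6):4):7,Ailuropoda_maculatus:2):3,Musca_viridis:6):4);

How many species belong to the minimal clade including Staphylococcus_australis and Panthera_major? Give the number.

The MRCA of Staphylococcus_australis and Panthera_major is the root, so the clade is the entire tree.
That clade contains 16 terminal taxa: Ailuropoda_maculatus, Apis_orientalis, Bufo_albus, Candida_occidentalis, Capsella_rubra, Gasterosteus_nanus, Hordeum_palustris, Microtus_niger, Musca_viridis, Nomascus_major, Nyctereutes_sapiens, Otocyon_vulgaris, Pan_palustris, Panthera_major, Staphylococcus_australis, Triticum_nanus.

16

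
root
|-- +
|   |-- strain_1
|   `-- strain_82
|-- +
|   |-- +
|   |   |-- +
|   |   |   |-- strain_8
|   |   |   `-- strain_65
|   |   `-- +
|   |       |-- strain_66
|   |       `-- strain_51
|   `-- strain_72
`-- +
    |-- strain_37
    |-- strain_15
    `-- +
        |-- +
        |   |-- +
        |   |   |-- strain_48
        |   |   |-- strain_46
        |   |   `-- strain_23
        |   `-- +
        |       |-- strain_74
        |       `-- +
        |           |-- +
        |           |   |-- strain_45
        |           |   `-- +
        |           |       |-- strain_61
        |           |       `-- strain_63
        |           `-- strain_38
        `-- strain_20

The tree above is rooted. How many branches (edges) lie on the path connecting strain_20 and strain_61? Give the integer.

7

The MRCA of strain_20 and strain_61 is the node subtending (((strain_48,strain_46,strain_23),(strain_74,((strain_45,(strain_61,strain_63)),strain_38))),strain_20).
From strain_20 up to that node: 1 branch. From strain_61 up to the same node: 6 branches. Total: 1 + 6 = 7.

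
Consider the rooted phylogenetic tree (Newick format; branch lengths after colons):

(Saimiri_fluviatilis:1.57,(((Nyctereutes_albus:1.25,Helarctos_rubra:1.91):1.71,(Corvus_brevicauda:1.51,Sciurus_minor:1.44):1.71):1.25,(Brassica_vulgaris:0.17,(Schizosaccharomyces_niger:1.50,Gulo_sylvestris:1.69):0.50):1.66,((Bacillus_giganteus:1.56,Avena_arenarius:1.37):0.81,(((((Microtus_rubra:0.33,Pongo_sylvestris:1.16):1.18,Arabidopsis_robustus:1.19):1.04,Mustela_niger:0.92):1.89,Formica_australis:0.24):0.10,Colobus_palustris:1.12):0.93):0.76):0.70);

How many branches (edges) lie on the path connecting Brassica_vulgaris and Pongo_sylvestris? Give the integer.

The MRCA of Brassica_vulgaris and Pongo_sylvestris is the node subtending (((Nyctereutes_albus,Helarctos_rubra),(Corvus_brevicauda,Sciurus_minor)),(Brassica_vulgaris,(Schizosaccharomyces_niger,Gulo_sylvestris)),((Bacillus_giganteus,Avena_arenarius),(((((Microtus_rubra,Pongo_sylvestris),Arabidopsis_robustus),Mustela_niger),Formica_australis),Colobus_palustris))).
From Brassica_vulgaris up to that node: 2 branches. From Pongo_sylvestris up to the same node: 7 branches. Total: 2 + 7 = 9.

9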